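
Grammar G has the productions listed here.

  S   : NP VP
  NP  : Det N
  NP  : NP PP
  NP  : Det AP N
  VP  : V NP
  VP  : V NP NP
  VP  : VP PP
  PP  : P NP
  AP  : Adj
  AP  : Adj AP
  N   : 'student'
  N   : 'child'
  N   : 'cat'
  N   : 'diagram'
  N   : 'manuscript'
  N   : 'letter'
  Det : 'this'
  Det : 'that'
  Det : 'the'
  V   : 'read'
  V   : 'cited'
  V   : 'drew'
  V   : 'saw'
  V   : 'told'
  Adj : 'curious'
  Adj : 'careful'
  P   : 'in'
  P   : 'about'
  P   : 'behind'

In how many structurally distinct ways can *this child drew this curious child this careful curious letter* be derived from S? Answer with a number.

1

[S [NP [Det this] [N child]] [VP [V drew] [NP [Det this] [AP [Adj curious]] [N child]] [NP [Det this] [AP [Adj careful] [AP [Adj curious]]] [N letter]]]]
No rule offers an alternative attachment or grouping for any span, so this is the only derivation.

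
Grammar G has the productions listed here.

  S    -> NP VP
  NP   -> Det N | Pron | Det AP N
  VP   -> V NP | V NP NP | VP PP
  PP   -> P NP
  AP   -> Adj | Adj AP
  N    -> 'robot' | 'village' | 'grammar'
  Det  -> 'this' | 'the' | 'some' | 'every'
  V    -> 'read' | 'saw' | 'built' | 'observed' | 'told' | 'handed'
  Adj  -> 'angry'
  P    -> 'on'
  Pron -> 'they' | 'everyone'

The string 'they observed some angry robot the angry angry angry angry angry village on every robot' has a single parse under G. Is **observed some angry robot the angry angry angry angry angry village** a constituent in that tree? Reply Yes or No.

[S [NP [Pron they]] [VP [VP [V observed] [NP [Det some] [AP [Adj angry]] [N robot]] [NP [Det the] [AP [Adj angry] [AP [Adj angry] [AP [Adj angry] [AP [Adj angry] [AP [Adj angry]]]]]] [N village]]] [PP [P on] [NP [Det every] [N robot]]]]]
The words 'observed some angry robot the angry angry angry angry angry village' are exhaustively dominated by a single VP node (built by VP → V NP NP), so they form a constituent.

Yes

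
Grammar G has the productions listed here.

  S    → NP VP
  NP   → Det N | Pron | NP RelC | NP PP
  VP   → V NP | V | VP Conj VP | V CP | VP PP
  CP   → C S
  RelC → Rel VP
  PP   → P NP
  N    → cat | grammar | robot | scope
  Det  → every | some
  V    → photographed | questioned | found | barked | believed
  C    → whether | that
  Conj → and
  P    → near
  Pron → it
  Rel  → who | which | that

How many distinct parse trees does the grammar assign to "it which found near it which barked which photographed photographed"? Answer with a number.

Two of the 6 distinct bracketings:
[S [NP [NP [Pron it]] [RelC [Rel which] [VP [VP [V found]] [PP [P near] [NP [NP [NP [Pron it]] [RelC [Rel which] [VP [V barked]]]] [RelC [Rel which] [VP [V photographed]]]]]]]] [VP [V photographed]]]
[S [NP [NP [NP [Pron it]] [RelC [Rel which] [VP [VP [V found]] [PP [P near] [NP [NP [Pron it]] [RelC [Rel which] [VP [V barked]]]]]]]] [RelC [Rel which] [VP [V photographed]]]] [VP [V photographed]]]
The trees differ in how a recursive rule is bracketed over the same span.

6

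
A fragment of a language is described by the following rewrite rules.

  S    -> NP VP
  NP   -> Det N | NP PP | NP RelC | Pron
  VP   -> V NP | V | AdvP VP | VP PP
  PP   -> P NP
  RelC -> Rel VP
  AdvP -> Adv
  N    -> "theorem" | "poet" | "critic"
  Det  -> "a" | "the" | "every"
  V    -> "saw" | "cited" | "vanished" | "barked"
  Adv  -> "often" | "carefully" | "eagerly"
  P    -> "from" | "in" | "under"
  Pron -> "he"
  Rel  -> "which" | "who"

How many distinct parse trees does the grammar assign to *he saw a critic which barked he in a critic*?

Two of the 4 distinct bracketings:
[S [NP [Pron he]] [VP [V saw] [NP [NP [NP [Det a] [N critic]] [RelC [Rel which] [VP [V barked] [NP [Pron he]]]]] [PP [P in] [NP [Det a] [N critic]]]]]]
[S [NP [Pron he]] [VP [V saw] [NP [NP [Det a] [N critic]] [RelC [Rel which] [VP [V barked] [NP [NP [Pron he]] [PP [P in] [NP [Det a] [N critic]]]]]]]]]
The trees differ in how a recursive rule is bracketed over the same span.

4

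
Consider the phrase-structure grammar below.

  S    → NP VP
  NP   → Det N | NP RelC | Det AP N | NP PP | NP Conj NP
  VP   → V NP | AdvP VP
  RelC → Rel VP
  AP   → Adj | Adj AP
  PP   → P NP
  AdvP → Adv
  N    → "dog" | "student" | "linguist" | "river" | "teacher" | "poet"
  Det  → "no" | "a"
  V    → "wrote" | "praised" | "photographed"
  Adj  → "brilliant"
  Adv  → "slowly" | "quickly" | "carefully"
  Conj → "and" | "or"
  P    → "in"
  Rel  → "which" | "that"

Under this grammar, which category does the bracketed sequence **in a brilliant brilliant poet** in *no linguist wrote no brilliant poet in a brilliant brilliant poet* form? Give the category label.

S
  NP
    Det: no
    N: linguist
  VP
    V: wrote
    NP
      NP
        Det: no
        AP
          Adj: brilliant
        N: poet
      PP
        P: in
        NP
          Det: a
          AP
            Adj: brilliant
            AP
              Adj: brilliant
          N: poet
The span 'in a brilliant brilliant poet' is the PP node built by PP → P NP.

PP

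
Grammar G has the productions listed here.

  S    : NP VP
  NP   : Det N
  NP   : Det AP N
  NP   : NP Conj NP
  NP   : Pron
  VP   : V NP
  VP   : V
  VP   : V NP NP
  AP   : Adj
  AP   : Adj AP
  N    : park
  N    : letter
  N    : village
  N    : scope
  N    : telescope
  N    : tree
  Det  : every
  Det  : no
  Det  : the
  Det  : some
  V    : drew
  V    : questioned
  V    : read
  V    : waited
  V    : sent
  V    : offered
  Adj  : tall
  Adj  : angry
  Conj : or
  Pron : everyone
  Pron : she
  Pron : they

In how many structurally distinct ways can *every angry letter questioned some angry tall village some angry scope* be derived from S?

[S [NP [Det every] [AP [Adj angry]] [N letter]] [VP [V questioned] [NP [Det some] [AP [Adj angry] [AP [Adj tall]]] [N village]] [NP [Det some] [AP [Adj angry]] [N scope]]]]
No rule offers an alternative attachment or grouping for any span, so this is the only derivation.

1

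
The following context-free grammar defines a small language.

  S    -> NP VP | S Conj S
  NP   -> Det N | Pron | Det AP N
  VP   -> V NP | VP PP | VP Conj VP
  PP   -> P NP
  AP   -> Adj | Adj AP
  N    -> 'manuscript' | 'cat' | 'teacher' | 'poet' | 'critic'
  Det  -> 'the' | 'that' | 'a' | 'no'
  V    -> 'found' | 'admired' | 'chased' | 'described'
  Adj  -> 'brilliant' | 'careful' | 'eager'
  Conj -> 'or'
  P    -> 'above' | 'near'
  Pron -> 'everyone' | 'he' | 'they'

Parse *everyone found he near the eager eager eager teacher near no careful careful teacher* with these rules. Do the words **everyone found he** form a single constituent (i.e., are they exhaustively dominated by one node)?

[S [NP [Pron everyone]] [VP [VP [VP [V found] [NP [Pron he]]] [PP [P near] [NP [Det the] [AP [Adj eager] [AP [Adj eager] [AP [Adj eager]]]] [N teacher]]]] [PP [P near] [NP [Det no] [AP [Adj careful] [AP [Adj careful]]] [N teacher]]]]]
The smallest constituent containing 'everyone found he' is the S spanning 'everyone found he near the eager eager eager teacher near no careful careful teacher'; no single node in the tree dominates exactly the given words.

No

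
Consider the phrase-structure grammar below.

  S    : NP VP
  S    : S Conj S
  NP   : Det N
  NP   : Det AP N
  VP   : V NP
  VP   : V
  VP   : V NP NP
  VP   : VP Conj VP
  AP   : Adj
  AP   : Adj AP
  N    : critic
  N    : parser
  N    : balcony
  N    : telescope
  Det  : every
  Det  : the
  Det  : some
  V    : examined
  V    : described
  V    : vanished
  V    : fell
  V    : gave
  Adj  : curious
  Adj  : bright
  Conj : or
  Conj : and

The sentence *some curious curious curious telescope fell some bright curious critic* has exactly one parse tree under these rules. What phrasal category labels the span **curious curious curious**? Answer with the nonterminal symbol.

S
  NP
    Det: some
    AP
      Adj: curious
      AP
        Adj: curious
        AP
          Adj: curious
    N: telescope
  VP
    V: fell
    NP
      Det: some
      AP
        Adj: bright
        AP
          Adj: curious
      N: critic
The span 'curious curious curious' is the AP node built by AP → Adj AP.

AP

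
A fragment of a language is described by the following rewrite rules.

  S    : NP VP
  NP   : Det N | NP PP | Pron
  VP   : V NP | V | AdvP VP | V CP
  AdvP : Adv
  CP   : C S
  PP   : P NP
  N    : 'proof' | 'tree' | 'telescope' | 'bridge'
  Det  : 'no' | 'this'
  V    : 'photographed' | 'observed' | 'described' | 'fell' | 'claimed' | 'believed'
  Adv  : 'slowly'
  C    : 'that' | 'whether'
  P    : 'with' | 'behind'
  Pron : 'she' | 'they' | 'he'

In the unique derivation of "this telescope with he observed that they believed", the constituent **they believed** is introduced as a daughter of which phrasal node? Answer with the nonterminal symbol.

[S [NP [NP [Det this] [N telescope]] [PP [P with] [NP [Pron he]]]] [VP [V observed] [CP [C that] [S [NP [Pron they]] [VP [V believed]]]]]]
The span 'they believed' is the S node built by S → NP VP.
Its mother is the CP built by CP → C S.

CP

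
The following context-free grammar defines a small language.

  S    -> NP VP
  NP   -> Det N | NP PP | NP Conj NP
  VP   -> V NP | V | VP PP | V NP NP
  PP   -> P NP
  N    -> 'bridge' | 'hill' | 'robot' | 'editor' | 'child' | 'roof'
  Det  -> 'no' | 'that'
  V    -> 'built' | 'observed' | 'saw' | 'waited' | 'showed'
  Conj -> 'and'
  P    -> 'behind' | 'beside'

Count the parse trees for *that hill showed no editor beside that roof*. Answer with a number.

The two bracketings:
[S [NP [Det that] [N hill]] [VP [V showed] [NP [NP [Det no] [N editor]] [PP [P beside] [NP [Det that] [N roof]]]]]]
[S [NP [Det that] [N hill]] [VP [VP [V showed] [NP [Det no] [N editor]]] [PP [P beside] [NP [Det that] [N roof]]]]]
The difference turns on whether NP → NP PP is used at the relevant span, versus an alternative expansion of NP.

2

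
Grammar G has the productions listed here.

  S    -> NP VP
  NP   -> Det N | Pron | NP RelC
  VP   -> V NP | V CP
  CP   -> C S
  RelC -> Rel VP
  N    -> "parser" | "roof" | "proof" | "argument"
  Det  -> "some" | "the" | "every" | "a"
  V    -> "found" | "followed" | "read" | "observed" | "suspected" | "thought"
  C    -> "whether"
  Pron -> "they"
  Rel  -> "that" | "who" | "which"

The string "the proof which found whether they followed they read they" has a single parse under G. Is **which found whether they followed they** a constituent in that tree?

[S [NP [NP [Det the] [N proof]] [RelC [Rel which] [VP [V found] [CP [C whether] [S [NP [Pron they]] [VP [V followed] [NP [Pron they]]]]]]]] [VP [V read] [NP [Pron they]]]]
The words 'which found whether they followed they' are exhaustively dominated by a single RelC node (built by RelC → Rel VP), so they form a constituent.

Yes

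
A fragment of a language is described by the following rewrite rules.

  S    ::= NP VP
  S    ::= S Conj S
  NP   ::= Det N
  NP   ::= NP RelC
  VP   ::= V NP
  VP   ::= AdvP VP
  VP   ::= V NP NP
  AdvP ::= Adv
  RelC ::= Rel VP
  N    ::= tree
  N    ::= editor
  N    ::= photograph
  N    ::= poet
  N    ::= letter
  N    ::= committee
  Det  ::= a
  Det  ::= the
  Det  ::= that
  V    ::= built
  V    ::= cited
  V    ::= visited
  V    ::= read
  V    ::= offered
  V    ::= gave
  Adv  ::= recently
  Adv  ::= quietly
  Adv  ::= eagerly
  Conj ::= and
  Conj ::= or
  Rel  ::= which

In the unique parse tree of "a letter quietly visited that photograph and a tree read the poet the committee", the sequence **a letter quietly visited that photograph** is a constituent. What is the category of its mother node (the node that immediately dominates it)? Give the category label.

S

[S [S [NP [Det a] [N letter]] [VP [AdvP [Adv quietly]] [VP [V visited] [NP [Det that] [N photograph]]]]] [Conj and] [S [NP [Det a] [N tree]] [VP [V read] [NP [Det the] [N poet]] [NP [Det the] [N committee]]]]]
The span 'a letter quietly visited that photograph' is the S node built by S → NP VP.
Its mother is the S built by S → S Conj S.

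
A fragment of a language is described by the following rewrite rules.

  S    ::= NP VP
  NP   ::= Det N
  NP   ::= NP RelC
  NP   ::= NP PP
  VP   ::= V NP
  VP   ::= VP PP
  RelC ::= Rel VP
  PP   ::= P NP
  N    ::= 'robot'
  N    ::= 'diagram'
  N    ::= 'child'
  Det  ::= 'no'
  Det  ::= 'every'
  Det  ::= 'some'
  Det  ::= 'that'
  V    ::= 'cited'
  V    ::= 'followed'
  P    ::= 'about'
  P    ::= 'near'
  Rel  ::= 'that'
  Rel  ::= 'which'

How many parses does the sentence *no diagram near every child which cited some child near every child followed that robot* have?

7

Two of the 7 distinct bracketings:
[S [NP [NP [NP [Det no] [N diagram]] [PP [P near] [NP [Det every] [N child]]]] [RelC [Rel which] [VP [V cited] [NP [NP [Det some] [N child]] [PP [P near] [NP [Det every] [N child]]]]]]] [VP [V followed] [NP [Det that] [N robot]]]]
[S [NP [NP [NP [Det no] [N diagram]] [PP [P near] [NP [Det every] [N child]]]] [RelC [Rel which] [VP [VP [V cited] [NP [Det some] [N child]]] [PP [P near] [NP [Det every] [N child]]]]]] [VP [V followed] [NP [Det that] [N robot]]]]
The difference turns on whether VP → VP PP is used at the relevant span, versus an alternative expansion of VP.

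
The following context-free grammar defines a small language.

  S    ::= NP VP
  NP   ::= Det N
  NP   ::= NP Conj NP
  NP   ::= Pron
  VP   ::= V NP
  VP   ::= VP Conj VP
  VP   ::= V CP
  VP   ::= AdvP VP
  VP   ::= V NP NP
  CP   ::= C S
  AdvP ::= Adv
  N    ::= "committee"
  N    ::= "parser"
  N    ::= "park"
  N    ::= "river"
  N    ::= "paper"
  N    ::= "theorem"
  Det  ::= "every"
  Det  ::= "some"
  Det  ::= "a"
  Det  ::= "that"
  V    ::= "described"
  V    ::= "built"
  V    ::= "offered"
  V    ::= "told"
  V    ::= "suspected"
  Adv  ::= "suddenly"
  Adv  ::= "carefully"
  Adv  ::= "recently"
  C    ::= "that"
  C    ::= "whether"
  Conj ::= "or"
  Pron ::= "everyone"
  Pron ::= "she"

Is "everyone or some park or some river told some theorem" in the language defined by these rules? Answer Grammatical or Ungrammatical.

Grammatical

S
  NP
    NP
      Pron: everyone
    Conj: or
    NP
      NP
        Det: some
        N: park
      Conj: or
      NP
        Det: some
        N: river
  VP
    V: told
    NP
      Det: some
      N: theorem
Every word is introduced by a lexical rule and the phrasal rules combine the resulting categories into a single S.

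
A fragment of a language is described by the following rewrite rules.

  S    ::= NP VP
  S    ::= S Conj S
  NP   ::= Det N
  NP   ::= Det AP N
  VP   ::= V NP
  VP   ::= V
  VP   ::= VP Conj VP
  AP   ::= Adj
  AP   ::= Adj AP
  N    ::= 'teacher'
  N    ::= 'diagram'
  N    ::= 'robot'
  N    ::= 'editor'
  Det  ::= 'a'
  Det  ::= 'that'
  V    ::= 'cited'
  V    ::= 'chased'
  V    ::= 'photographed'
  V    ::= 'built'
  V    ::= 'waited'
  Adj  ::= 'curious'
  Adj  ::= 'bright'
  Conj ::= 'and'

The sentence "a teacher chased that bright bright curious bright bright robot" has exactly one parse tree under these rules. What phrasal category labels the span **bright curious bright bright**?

AP

S
  NP
    Det: a
    N: teacher
  VP
    V: chased
    NP
      Det: that
      AP
        Adj: bright
        AP
          Adj: bright
          AP
            Adj: curious
            AP
              Adj: bright
              AP
                Adj: bright
      N: robot
The span 'bright curious bright bright' is the AP node built by AP → Adj AP.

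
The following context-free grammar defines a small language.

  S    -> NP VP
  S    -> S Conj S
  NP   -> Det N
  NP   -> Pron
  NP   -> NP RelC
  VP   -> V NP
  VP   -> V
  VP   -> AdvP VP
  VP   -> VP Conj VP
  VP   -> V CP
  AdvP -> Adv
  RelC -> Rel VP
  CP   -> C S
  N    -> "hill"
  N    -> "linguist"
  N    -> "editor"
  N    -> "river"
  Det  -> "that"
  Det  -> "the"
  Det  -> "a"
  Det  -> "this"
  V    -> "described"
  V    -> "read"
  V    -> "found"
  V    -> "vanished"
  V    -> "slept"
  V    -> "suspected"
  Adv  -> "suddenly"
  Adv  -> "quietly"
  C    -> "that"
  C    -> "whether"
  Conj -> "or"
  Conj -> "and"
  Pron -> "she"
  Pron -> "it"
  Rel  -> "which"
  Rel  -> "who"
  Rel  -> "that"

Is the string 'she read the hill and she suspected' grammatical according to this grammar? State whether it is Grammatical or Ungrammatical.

S
  S
    NP
      Pron: she
    VP
      V: read
      NP
        Det: the
        N: hill
  Conj: and
  S
    NP
      Pron: she
    VP
      V: suspected
The bracketing above is licensed at every node by one of the given productions, with S at the root.

Grammatical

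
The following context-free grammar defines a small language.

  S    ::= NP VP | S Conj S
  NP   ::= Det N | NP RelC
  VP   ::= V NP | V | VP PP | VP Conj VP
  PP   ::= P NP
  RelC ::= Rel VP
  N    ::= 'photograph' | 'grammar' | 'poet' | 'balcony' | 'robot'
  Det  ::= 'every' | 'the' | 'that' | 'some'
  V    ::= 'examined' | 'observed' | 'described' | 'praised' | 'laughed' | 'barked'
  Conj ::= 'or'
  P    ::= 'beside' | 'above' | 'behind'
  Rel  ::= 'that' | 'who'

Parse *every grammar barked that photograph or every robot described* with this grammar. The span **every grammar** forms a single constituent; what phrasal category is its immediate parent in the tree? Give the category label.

S

S
  S
    NP
      Det: every
      N: grammar
    VP
      V: barked
      NP
        Det: that
        N: photograph
  Conj: or
  S
    NP
      Det: every
      N: robot
    VP
      V: described
The span 'every grammar' is the NP node built by NP → Det N.
Its mother is the S built by S → NP VP.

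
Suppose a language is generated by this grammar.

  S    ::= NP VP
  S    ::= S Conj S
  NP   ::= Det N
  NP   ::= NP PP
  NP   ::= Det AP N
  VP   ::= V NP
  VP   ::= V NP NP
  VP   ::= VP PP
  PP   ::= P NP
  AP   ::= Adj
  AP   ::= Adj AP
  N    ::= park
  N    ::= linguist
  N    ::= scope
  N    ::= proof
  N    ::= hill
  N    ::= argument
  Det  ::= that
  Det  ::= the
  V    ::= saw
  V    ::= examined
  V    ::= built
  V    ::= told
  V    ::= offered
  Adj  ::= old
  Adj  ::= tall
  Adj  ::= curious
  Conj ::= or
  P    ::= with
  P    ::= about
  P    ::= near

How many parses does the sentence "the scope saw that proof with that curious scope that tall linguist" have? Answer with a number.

1

[S [NP [Det the] [N scope]] [VP [V saw] [NP [NP [Det that] [N proof]] [PP [P with] [NP [Det that] [AP [Adj curious]] [N scope]]]] [NP [Det that] [AP [Adj tall]] [N linguist]]]]
No rule offers an alternative attachment or grouping for any span, so this is the only derivation.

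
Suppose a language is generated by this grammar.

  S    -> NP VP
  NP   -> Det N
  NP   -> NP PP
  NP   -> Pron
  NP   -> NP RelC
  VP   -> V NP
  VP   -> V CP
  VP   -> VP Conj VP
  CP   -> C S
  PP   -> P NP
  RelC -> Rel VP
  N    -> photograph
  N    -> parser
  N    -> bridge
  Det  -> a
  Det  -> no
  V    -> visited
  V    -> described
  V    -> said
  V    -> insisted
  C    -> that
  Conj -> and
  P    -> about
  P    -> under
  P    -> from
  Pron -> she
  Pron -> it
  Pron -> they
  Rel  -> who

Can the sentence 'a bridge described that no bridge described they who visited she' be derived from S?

S
  NP
    Det: a
    N: bridge
  VP
    V: described
    CP
      C: that
      S
        NP
          Det: no
          N: bridge
        VP
          V: described
          NP
            NP
              Pron: they
            RelC
              Rel: who
              VP
                V: visited
                NP
                  Pron: she
The bracketing above is licensed at every node by one of the given productions, with S at the root.

Grammatical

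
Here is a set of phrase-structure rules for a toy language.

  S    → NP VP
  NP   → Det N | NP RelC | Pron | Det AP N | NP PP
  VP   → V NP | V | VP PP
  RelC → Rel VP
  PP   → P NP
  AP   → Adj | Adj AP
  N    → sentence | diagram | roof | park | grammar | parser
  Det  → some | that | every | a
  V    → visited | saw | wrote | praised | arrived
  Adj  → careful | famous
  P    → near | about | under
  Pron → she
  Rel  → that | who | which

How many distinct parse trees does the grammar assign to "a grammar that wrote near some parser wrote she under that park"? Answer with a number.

Two of the 4 distinct bracketings:
[S [NP [NP [Det a] [N grammar]] [RelC [Rel that] [VP [VP [V wrote]] [PP [P near] [NP [Det some] [N parser]]]]]] [VP [V wrote] [NP [NP [Pron she]] [PP [P under] [NP [Det that] [N park]]]]]]
[S [NP [NP [Det a] [N grammar]] [RelC [Rel that] [VP [VP [V wrote]] [PP [P near] [NP [Det some] [N parser]]]]]] [VP [VP [V wrote] [NP [Pron she]]] [PP [P under] [NP [Det that] [N park]]]]]
The difference turns on whether NP → NP PP is used at the relevant span, versus an alternative expansion of NP.

4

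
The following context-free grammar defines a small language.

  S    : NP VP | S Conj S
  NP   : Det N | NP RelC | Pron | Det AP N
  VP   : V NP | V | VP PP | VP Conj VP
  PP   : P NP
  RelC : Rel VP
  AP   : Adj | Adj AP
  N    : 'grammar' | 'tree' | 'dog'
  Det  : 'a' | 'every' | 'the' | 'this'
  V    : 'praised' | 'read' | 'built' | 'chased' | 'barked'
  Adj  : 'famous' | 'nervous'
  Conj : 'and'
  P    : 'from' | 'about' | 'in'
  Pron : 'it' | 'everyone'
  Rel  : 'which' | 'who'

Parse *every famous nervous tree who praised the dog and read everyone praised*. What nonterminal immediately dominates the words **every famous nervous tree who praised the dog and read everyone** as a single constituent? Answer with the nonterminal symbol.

NP

S
  NP
    NP
      Det: every
      AP
        Adj: famous
        AP
          Adj: nervous
      N: tree
    RelC
      Rel: who
      VP
        VP
          V: praised
          NP
            Det: the
            N: dog
        Conj: and
        VP
          V: read
          NP
            Pron: everyone
  VP
    V: praised
The span 'every famous nervous tree who praised the dog and read everyone' is the NP node built by NP → NP RelC.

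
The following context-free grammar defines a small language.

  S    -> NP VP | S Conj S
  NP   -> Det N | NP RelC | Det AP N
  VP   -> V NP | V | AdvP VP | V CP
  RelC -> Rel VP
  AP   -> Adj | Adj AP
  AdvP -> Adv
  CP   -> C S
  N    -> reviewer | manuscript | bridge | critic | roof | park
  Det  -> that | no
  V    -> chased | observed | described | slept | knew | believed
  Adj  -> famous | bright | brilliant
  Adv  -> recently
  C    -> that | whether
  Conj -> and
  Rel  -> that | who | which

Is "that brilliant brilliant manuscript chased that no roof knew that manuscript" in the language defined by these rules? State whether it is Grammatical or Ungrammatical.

S
  NP
    Det: that
    AP
      Adj: brilliant
      AP
        Adj: brilliant
    N: manuscript
  VP
    V: chased
    CP
      C: that
      S
        NP
          Det: no
          N: roof
        VP
          V: knew
          NP
            Det: that
            N: manuscript
Every word is introduced by a lexical rule and the phrasal rules combine the resulting categories into a single S.

Grammatical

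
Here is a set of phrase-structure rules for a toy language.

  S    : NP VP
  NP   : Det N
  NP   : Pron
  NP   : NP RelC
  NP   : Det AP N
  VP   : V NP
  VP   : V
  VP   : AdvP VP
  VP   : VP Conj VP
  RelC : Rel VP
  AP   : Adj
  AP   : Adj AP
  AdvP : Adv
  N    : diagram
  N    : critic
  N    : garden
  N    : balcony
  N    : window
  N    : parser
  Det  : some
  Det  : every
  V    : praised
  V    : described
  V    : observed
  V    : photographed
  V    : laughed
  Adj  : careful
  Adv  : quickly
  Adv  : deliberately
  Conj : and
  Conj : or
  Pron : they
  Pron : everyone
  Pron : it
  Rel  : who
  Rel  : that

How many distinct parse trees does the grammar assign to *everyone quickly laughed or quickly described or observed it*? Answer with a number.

7

Two of the 7 distinct bracketings:
[S [NP [Pron everyone]] [VP [AdvP [Adv quickly]] [VP [VP [V laughed]] [Conj or] [VP [AdvP [Adv quickly]] [VP [VP [V described]] [Conj or] [VP [V observed] [NP [Pron it]]]]]]]]
[S [NP [Pron everyone]] [VP [AdvP [Adv quickly]] [VP [VP [V laughed]] [Conj or] [VP [VP [AdvP [Adv quickly]] [VP [V described]]] [Conj or] [VP [V observed] [NP [Pron it]]]]]]]
The trees differ in how a recursive rule is bracketed over the same span.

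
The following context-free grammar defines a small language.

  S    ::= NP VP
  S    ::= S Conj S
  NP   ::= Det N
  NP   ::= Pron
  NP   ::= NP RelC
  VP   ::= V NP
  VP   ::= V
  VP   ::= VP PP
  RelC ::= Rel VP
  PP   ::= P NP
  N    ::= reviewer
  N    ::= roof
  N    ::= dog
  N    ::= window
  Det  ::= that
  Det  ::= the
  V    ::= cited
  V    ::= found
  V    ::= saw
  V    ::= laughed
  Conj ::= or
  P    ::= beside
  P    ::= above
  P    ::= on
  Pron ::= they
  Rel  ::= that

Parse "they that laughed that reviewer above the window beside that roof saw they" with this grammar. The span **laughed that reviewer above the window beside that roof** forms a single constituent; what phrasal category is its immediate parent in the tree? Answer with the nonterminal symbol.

S
  NP
    NP
      Pron: they
    RelC
      Rel: that
      VP
        VP
          VP
            V: laughed
            NP
              Det: that
              N: reviewer
          PP
            P: above
            NP
              Det: the
              N: window
        PP
          P: beside
          NP
            Det: that
            N: roof
  VP
    V: saw
    NP
      Pron: they
The span 'laughed that reviewer above the window beside that roof' is the VP node built by VP → VP PP.
Its mother is the RelC built by RelC → Rel VP.

RelC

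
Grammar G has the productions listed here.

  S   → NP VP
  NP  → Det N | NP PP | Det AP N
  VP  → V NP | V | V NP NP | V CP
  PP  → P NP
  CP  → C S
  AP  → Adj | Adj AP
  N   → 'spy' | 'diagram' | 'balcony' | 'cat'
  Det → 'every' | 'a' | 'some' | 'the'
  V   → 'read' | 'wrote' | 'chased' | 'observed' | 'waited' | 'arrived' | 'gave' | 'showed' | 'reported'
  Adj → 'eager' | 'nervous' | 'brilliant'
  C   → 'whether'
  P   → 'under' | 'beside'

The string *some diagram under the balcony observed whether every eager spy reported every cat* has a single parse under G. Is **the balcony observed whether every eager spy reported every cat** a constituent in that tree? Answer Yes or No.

[S [NP [NP [Det some] [N diagram]] [PP [P under] [NP [Det the] [N balcony]]]] [VP [V observed] [CP [C whether] [S [NP [Det every] [AP [Adj eager]] [N spy]] [VP [V reported] [NP [Det every] [N cat]]]]]]]
The smallest constituent containing 'the balcony observed whether every eager spy reported every cat' is the S spanning 'some diagram under the balcony observed whether every eager spy reported every cat'; no single node in the tree dominates exactly the given words.

No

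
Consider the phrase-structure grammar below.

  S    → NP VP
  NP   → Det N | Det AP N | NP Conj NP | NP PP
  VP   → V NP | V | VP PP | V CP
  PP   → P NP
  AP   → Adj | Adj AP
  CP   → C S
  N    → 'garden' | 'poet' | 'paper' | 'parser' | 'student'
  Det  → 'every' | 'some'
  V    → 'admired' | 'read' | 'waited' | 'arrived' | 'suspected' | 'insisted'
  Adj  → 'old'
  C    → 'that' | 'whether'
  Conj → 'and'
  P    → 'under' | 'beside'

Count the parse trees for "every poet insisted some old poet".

1

[S [NP [Det every] [N poet]] [VP [V insisted] [NP [Det some] [AP [Adj old]] [N poet]]]]
No rule offers an alternative attachment or grouping for any span, so this is the only derivation.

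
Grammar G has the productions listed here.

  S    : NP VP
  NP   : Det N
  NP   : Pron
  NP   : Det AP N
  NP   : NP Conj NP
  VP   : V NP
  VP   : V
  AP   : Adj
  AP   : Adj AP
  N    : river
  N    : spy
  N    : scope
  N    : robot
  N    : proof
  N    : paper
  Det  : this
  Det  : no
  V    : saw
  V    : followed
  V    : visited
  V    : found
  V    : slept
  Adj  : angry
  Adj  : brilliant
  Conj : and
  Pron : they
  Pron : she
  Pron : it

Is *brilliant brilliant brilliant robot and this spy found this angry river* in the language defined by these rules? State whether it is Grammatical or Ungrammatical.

Ungrammatical

For S → NP VP, no prefix of the string parses as an NP.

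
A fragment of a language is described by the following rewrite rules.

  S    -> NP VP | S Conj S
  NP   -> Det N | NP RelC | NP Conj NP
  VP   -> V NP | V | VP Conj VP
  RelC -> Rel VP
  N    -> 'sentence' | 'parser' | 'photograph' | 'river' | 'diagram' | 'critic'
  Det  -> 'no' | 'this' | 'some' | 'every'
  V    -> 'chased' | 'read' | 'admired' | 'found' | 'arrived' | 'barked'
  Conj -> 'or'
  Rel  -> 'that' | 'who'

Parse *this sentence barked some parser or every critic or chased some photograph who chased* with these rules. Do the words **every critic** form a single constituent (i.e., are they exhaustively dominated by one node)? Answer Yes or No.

Yes

[S [NP [Det this] [N sentence]] [VP [VP [V barked] [NP [NP [Det some] [N parser]] [Conj or] [NP [Det every] [N critic]]]] [Conj or] [VP [V chased] [NP [NP [Det some] [N photograph]] [RelC [Rel who] [VP [V chased]]]]]]]
The words 'every critic' are exhaustively dominated by a single NP node (built by NP → Det N), so they form a constituent.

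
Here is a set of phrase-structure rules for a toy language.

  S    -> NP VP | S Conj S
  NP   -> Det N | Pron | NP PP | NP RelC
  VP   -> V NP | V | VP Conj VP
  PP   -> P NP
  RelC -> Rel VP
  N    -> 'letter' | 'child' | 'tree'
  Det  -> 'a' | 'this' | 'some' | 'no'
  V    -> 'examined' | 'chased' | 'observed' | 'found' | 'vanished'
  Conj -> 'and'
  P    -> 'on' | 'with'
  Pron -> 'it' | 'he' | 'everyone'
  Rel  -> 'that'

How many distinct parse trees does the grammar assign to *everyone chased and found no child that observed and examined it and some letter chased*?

Two of the 3 distinct bracketings:
[S [S [NP [Pron everyone]] [VP [VP [V chased]] [Conj and] [VP [V found] [NP [NP [Det no] [N child]] [RelC [Rel that] [VP [VP [V observed]] [Conj and] [VP [V examined] [NP [Pron it]]]]]]]]] [Conj and] [S [NP [Det some] [N letter]] [VP [V chased]]]]
[S [S [NP [Pron everyone]] [VP [VP [V chased]] [Conj and] [VP [VP [V found] [NP [NP [Det no] [N child]] [RelC [Rel that] [VP [V observed]]]]] [Conj and] [VP [V examined] [NP [Pron it]]]]]] [Conj and] [S [NP [Det some] [N letter]] [VP [V chased]]]]
The trees differ in how a recursive rule is bracketed over the same span.

3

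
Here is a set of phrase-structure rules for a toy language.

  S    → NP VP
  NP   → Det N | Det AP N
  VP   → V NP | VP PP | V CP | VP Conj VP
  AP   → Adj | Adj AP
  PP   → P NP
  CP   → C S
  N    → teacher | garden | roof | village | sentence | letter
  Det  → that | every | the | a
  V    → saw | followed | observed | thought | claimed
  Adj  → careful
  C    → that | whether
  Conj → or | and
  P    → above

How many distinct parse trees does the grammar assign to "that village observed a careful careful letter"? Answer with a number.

[S [NP [Det that] [N village]] [VP [V observed] [NP [Det a] [AP [Adj careful] [AP [Adj careful]]] [N letter]]]]
No rule offers an alternative attachment or grouping for any span, so this is the only derivation.

1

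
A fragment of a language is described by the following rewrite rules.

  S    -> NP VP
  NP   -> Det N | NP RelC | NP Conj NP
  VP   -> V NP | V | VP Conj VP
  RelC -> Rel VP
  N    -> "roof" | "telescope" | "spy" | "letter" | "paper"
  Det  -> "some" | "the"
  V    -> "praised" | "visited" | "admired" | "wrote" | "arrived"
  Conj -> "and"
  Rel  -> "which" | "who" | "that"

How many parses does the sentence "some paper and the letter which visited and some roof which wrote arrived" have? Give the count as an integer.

7

Two of the 7 distinct bracketings:
[S [NP [NP [NP [Det some] [N paper]] [Conj and] [NP [NP [NP [Det the] [N letter]] [RelC [Rel which] [VP [V visited]]]] [Conj and] [NP [Det some] [N roof]]]] [RelC [Rel which] [VP [V wrote]]]] [VP [V arrived]]]
[S [NP [NP [NP [NP [NP [Det some] [N paper]] [Conj and] [NP [Det the] [N letter]]] [RelC [Rel which] [VP [V visited]]]] [Conj and] [NP [Det some] [N roof]]] [RelC [Rel which] [VP [V wrote]]]] [VP [V arrived]]]
The trees differ in how a recursive rule is bracketed over the same span.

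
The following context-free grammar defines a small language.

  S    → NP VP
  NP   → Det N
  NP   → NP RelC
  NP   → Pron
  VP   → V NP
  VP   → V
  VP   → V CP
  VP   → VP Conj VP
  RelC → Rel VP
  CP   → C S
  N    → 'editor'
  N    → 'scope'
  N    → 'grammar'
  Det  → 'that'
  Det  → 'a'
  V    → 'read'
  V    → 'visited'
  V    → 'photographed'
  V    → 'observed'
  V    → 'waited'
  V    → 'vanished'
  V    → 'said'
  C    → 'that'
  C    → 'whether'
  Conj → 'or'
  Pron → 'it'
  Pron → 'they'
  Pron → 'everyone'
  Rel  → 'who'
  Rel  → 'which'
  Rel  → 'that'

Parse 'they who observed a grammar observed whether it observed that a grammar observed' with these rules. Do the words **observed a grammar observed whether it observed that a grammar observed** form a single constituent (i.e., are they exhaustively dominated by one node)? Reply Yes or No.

[S [NP [NP [Pron they]] [RelC [Rel who] [VP [V observed] [NP [Det a] [N grammar]]]]] [VP [V observed] [CP [C whether] [S [NP [Pron it]] [VP [V observed] [CP [C that] [S [NP [Det a] [N grammar]] [VP [V observed]]]]]]]]]
The smallest constituent containing 'observed a grammar observed whether it observed that a grammar observed' is the S spanning 'they who observed a grammar observed whether it observed that a grammar observed'; no single node in the tree dominates exactly the given words.

No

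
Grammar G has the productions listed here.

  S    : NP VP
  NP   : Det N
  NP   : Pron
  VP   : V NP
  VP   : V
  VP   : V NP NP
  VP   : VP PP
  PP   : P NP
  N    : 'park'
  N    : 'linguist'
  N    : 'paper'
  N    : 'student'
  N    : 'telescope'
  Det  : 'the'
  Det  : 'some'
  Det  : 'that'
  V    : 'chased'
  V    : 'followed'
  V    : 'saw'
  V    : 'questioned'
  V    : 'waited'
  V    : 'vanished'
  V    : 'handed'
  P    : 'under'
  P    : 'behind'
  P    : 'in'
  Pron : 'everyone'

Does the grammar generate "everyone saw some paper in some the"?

Ungrammatical

A Det word can never sit immediately before a Det word in any string this grammar generates, so the substring 'some the' rules out a derivation.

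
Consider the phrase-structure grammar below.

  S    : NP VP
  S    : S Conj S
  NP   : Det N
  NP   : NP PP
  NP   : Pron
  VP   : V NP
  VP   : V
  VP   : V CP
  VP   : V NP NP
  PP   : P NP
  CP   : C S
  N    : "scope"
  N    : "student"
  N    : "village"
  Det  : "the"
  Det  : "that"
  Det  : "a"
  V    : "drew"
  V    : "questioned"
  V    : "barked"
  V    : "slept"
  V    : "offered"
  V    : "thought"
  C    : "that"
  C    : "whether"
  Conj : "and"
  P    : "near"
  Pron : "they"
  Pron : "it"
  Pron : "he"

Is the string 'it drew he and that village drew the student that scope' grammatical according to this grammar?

Grammatical

S
  S
    NP
      Pron: it
    VP
      V: drew
      NP
        Pron: he
  Conj: and
  S
    NP
      Det: that
      N: village
    VP
      V: drew
      NP
        Det: the
        N: student
      NP
        Det: that
        N: scope
Every word is introduced by a lexical rule and the phrasal rules combine the resulting categories into a single S.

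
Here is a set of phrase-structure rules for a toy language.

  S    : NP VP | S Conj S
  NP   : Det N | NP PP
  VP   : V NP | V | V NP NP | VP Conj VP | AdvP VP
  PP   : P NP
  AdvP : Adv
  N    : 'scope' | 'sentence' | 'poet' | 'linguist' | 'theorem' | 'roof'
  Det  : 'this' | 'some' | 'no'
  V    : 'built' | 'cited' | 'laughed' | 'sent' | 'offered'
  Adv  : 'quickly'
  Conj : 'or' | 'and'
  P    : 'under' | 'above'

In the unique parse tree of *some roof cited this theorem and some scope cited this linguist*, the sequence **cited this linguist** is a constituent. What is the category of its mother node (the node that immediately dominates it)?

S
  S
    NP
      Det: some
      N: roof
    VP
      V: cited
      NP
        Det: this
        N: theorem
  Conj: and
  S
    NP
      Det: some
      N: scope
    VP
      V: cited
      NP
        Det: this
        N: linguist
The span 'cited this linguist' is the VP node built by VP → V NP.
Its mother is the S built by S → NP VP.

S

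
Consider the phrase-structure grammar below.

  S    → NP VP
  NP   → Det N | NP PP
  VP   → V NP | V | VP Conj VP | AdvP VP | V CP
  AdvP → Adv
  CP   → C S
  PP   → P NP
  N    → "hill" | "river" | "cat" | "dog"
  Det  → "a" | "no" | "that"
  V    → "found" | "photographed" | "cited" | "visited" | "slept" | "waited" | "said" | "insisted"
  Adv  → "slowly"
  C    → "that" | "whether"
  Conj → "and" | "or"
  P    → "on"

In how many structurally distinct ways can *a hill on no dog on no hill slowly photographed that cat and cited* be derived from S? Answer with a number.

4

Two of the 4 distinct bracketings:
[S [NP [NP [Det a] [N hill]] [PP [P on] [NP [NP [Det no] [N dog]] [PP [P on] [NP [Det no] [N hill]]]]]] [VP [VP [AdvP [Adv slowly]] [VP [V photographed] [NP [Det that] [N cat]]]] [Conj and] [VP [V cited]]]]
[S [NP [NP [Det a] [N hill]] [PP [P on] [NP [NP [Det no] [N dog]] [PP [P on] [NP [Det no] [N hill]]]]]] [VP [AdvP [Adv slowly]] [VP [VP [V photographed] [NP [Det that] [N cat]]] [Conj and] [VP [V cited]]]]]
The trees differ in how a recursive rule is bracketed over the same span.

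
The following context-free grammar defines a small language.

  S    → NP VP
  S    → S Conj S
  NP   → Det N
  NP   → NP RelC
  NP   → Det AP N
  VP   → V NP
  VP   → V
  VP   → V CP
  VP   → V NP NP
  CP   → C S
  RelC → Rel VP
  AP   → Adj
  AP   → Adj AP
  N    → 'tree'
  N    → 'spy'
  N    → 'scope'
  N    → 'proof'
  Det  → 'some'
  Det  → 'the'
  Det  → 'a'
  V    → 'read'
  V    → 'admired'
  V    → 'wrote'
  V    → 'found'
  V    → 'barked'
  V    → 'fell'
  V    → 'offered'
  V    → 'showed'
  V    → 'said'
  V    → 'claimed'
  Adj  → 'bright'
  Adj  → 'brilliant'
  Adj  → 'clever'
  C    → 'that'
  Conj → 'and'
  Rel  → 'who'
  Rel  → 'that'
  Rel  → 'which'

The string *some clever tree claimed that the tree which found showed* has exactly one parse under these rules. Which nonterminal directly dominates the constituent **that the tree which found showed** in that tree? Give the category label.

S
  NP
    Det: some
    AP
      Adj: clever
    N: tree
  VP
    V: claimed
    CP
      C: that
      S
        NP
          NP
            Det: the
            N: tree
          RelC
            Rel: which
            VP
              V: found
        VP
          V: showed
The span 'that the tree which found showed' is the CP node built by CP → C S.
Its mother is the VP built by VP → V CP.

VP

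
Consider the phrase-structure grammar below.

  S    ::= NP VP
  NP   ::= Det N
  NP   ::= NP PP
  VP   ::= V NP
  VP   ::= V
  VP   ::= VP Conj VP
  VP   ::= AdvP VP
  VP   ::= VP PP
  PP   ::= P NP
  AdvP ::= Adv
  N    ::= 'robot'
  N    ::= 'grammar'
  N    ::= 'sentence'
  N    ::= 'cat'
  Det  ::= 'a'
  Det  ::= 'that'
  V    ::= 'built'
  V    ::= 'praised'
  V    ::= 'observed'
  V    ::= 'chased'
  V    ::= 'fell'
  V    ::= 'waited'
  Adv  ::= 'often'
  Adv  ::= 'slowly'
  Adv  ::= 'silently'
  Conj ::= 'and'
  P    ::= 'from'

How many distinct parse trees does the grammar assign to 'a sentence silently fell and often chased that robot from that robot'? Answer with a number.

9

Two of the 9 distinct bracketings:
[S [NP [Det a] [N sentence]] [VP [VP [AdvP [Adv silently]] [VP [V fell]]] [Conj and] [VP [AdvP [Adv often]] [VP [V chased] [NP [NP [Det that] [N robot]] [PP [P from] [NP [Det that] [N robot]]]]]]]]
[S [NP [Det a] [N sentence]] [VP [VP [AdvP [Adv silently]] [VP [V fell]]] [Conj and] [VP [AdvP [Adv often]] [VP [VP [V chased] [NP [Det that] [N robot]]] [PP [P from] [NP [Det that] [N robot]]]]]]]
The difference turns on whether NP → NP PP is used at the relevant span, versus an alternative expansion of NP.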